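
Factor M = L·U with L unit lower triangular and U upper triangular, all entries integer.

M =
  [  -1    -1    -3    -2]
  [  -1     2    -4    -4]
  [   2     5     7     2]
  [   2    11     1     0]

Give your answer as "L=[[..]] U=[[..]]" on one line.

  row1 -= 1·row0 → [0,3,-1,-2]
  row2 -= -2·row0 → [0,3,1,-2]
  row3 -= -2·row0 → [0,9,-5,-4]
  row2 -= 1·row1 → [0,0,2,0]
  row3 -= 3·row1 → [0,0,-2,2]
  row3 -= -1·row2 → [0,0,0,2]

L=[[1,0,0,0],[1,1,0,0],[-2,1,1,0],[-2,3,-1,1]] U=[[-1,-1,-3,-2],[0,3,-1,-2],[0,0,2,0],[0,0,0,2]]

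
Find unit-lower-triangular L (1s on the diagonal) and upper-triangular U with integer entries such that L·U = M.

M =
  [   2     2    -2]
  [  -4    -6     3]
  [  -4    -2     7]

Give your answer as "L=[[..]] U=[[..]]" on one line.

L=[[1,0,0],[-2,1,0],[-2,-1,1]] U=[[2,2,-2],[0,-2,-1],[0,0,2]]

  R1 -= -2·R0 → [0,-2,-1]
  R2 -= -2·R0 → [0,2,3]
  R2 -= -1·R1 → [0,0,2]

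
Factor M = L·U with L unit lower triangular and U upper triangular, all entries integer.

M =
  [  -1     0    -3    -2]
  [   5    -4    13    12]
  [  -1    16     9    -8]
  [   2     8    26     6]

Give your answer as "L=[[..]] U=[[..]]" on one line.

  R1 -= -5·R0 → [0,-4,-2,2]
  R2 -= 1·R0 → [0,16,12,-6]
  R3 -= -2·R0 → [0,8,20,2]
  R2 -= -4·R1 → [0,0,4,2]
  R3 -= -2·R1 → [0,0,16,6]
  R3 -= 4·R2 → [0,0,0,-2]

L=[[1,0,0,0],[-5,1,0,0],[1,-4,1,0],[-2,-2,4,1]] U=[[-1,0,-3,-2],[0,-4,-2,2],[0,0,4,2],[0,0,0,-2]]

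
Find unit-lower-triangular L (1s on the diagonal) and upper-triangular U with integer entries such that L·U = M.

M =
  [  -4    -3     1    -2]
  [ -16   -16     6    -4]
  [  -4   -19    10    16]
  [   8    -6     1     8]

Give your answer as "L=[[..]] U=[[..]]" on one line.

L=[[1,0,0,0],[4,1,0,0],[1,4,1,0],[-2,3,-3,1]] U=[[-4,-3,1,-2],[0,-4,2,4],[0,0,1,2],[0,0,0,-2]]

  row1 -= 4·row0 → [0,-4,2,4]
  row2 -= 1·row0 → [0,-16,9,18]
  row3 -= -2·row0 → [0,-12,3,4]
  row2 -= 4·row1 → [0,0,1,2]
  row3 -= 3·row1 → [0,0,-3,-8]
  row3 -= -3·row2 → [0,0,0,-2]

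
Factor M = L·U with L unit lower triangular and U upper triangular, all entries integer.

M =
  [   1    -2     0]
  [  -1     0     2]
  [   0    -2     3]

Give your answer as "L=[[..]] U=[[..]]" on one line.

  R1 -= -1·R0 → [0,-2,2]
  R2 -= 0·R0 → [0,-2,3]
  R2 -= 1·R1 → [0,0,1]

L=[[1,0,0],[-1,1,0],[0,1,1]] U=[[1,-2,0],[0,-2,2],[0,0,1]]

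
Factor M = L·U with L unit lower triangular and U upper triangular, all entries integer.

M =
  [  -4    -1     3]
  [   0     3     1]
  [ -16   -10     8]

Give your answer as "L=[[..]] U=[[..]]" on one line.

L=[[1,0,0],[0,1,0],[4,-2,1]] U=[[-4,-1,3],[0,3,1],[0,0,-2]]

  R1 -= 0·R0 → [0,3,1]
  R2 -= 4·R0 → [0,-6,-4]
  R2 -= -2·R1 → [0,0,-2]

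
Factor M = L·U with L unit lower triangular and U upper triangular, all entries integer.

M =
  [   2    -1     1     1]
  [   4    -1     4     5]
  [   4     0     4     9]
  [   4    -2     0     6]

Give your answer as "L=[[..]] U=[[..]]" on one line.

  R1 -= 2·R0 → [0,1,2,3]
  R2 -= 2·R0 → [0,2,2,7]
  R3 -= 2·R0 → [0,0,-2,4]
  R2 -= 2·R1 → [0,0,-2,1]
  R3 -= 0·R1 → [0,0,-2,4]
  R3 -= 1·R2 → [0,0,0,3]

L=[[1,0,0,0],[2,1,0,0],[2,2,1,0],[2,0,1,1]] U=[[2,-1,1,1],[0,1,2,3],[0,0,-2,1],[0,0,0,3]]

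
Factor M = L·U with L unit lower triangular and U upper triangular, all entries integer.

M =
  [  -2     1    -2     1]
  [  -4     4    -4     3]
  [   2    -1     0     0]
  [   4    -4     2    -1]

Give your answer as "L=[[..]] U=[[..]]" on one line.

L=[[1,0,0,0],[2,1,0,0],[-1,0,1,0],[-2,-1,1,1]] U=[[-2,1,-2,1],[0,2,0,1],[0,0,-2,1],[0,0,0,1]]

  R1 -= 2·R0 → [0,2,0,1]
  R2 -= -1·R0 → [0,0,-2,1]
  R3 -= -2·R0 → [0,-2,-2,1]
  R2 -= 0·R1 → [0,0,-2,1]
  R3 -= -1·R1 → [0,0,-2,2]
  R3 -= 1·R2 → [0,0,0,1]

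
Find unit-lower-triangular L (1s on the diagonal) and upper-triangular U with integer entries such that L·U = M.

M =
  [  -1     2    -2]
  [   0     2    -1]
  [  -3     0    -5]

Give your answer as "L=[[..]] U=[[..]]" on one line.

  R1 -= 0·R0 → [0,2,-1]
  R2 -= 3·R0 → [0,-6,1]
  R2 -= -3·R1 → [0,0,-2]

L=[[1,0,0],[0,1,0],[3,-3,1]] U=[[-1,2,-2],[0,2,-1],[0,0,-2]]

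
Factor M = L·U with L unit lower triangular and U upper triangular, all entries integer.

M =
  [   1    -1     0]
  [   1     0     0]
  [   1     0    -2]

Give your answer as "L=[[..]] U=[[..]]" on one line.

  R1 -= 1·R0 → [0,1,0]
  R2 -= 1·R0 → [0,1,-2]
  R2 -= 1·R1 → [0,0,-2]

L=[[1,0,0],[1,1,0],[1,1,1]] U=[[1,-1,0],[0,1,0],[0,0,-2]]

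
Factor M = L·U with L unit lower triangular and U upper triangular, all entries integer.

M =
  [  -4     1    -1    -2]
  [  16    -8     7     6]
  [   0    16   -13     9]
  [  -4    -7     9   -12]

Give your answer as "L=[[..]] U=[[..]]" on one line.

  r1 -= -4·r0 → [0,-4,3,-2]
  r2 -= 0·r0 → [0,16,-13,9]
  r3 -= 1·r0 → [0,-8,10,-10]
  r2 -= -4·r1 → [0,0,-1,1]
  r3 -= 2·r1 → [0,0,4,-6]
  r3 -= -4·r2 → [0,0,0,-2]

L=[[1,0,0,0],[-4,1,0,0],[0,-4,1,0],[1,2,-4,1]] U=[[-4,1,-1,-2],[0,-4,3,-2],[0,0,-1,1],[0,0,0,-2]]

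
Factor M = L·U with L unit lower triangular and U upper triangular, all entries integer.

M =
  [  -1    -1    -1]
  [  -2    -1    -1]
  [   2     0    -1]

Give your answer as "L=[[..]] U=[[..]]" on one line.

  R1 -= 2·R0 → [0,1,1]
  R2 -= -2·R0 → [0,-2,-3]
  R2 -= -2·R1 → [0,0,-1]

L=[[1,0,0],[2,1,0],[-2,-2,1]] U=[[-1,-1,-1],[0,1,1],[0,0,-1]]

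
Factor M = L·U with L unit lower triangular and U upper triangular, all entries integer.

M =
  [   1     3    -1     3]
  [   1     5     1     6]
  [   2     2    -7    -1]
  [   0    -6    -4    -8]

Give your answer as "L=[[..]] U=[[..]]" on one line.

  R1 -= 1·R0 → [0,2,2,3]
  R2 -= 2·R0 → [0,-4,-5,-7]
  R3 -= 0·R0 → [0,-6,-4,-8]
  R2 -= -2·R1 → [0,0,-1,-1]
  R3 -= -3·R1 → [0,0,2,1]
  R3 -= -2·R2 → [0,0,0,-1]

L=[[1,0,0,0],[1,1,0,0],[2,-2,1,0],[0,-3,-2,1]] U=[[1,3,-1,3],[0,2,2,3],[0,0,-1,-1],[0,0,0,-1]]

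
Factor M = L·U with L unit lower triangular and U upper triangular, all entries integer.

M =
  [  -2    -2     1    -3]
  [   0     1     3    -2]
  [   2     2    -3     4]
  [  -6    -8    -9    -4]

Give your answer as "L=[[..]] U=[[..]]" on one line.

  r1 -= 0·r0 → [0,1,3,-2]
  r2 -= -1·r0 → [0,0,-2,1]
  r3 -= 3·r0 → [0,-2,-12,5]
  r2 -= 0·r1 → [0,0,-2,1]
  r3 -= -2·r1 → [0,0,-6,1]
  r3 -= 3·r2 → [0,0,0,-2]

L=[[1,0,0,0],[0,1,0,0],[-1,0,1,0],[3,-2,3,1]] U=[[-2,-2,1,-3],[0,1,3,-2],[0,0,-2,1],[0,0,0,-2]]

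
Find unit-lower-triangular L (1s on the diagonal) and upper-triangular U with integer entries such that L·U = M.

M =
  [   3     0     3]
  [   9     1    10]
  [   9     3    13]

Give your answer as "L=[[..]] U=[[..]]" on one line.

  R1 -= 3·R0 → [0,1,1]
  R2 -= 3·R0 → [0,3,4]
  R2 -= 3·R1 → [0,0,1]

L=[[1,0,0],[3,1,0],[3,3,1]] U=[[3,0,3],[0,1,1],[0,0,1]]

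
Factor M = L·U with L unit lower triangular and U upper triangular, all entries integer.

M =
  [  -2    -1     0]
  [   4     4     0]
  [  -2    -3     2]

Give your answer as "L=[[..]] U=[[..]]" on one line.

L=[[1,0,0],[-2,1,0],[1,-1,1]] U=[[-2,-1,0],[0,2,0],[0,0,2]]

  r1 -= -2·r0 → [0,2,0]
  r2 -= 1·r0 → [0,-2,2]
  r2 -= -1·r1 → [0,0,2]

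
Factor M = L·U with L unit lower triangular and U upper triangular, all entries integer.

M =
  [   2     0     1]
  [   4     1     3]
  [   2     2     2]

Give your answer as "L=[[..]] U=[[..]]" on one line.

L=[[1,0,0],[2,1,0],[1,2,1]] U=[[2,0,1],[0,1,1],[0,0,-1]]

  R1 -= 2·R0 → [0,1,1]
  R2 -= 1·R0 → [0,2,1]
  R2 -= 2·R1 → [0,0,-1]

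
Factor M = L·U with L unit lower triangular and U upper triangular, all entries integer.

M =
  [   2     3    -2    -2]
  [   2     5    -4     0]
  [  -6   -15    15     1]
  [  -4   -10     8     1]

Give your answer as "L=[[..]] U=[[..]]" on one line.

L=[[1,0,0,0],[1,1,0,0],[-3,-3,1,0],[-2,-2,0,1]] U=[[2,3,-2,-2],[0,2,-2,2],[0,0,3,1],[0,0,0,1]]

  R1 -= 1·R0 → [0,2,-2,2]
  R2 -= -3·R0 → [0,-6,9,-5]
  R3 -= -2·R0 → [0,-4,4,-3]
  R2 -= -3·R1 → [0,0,3,1]
  R3 -= -2·R1 → [0,0,0,1]
  R3 -= 0·R2 → [0,0,0,1]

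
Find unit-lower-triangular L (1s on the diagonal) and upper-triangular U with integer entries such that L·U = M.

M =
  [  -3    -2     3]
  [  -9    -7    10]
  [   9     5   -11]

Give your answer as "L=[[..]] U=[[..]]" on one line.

L=[[1,0,0],[3,1,0],[-3,1,1]] U=[[-3,-2,3],[0,-1,1],[0,0,-3]]

  r1 -= 3·r0 → [0,-1,1]
  r2 -= -3·r0 → [0,-1,-2]
  r2 -= 1·r1 → [0,0,-3]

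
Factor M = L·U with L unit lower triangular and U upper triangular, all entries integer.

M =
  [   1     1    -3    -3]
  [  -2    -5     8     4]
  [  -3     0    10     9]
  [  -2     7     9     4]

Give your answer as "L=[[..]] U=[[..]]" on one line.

  r1 -= -2·r0 → [0,-3,2,-2]
  r2 -= -3·r0 → [0,3,1,0]
  r3 -= -2·r0 → [0,9,3,-2]
  r2 -= -1·r1 → [0,0,3,-2]
  r3 -= -3·r1 → [0,0,9,-8]
  r3 -= 3·r2 → [0,0,0,-2]

L=[[1,0,0,0],[-2,1,0,0],[-3,-1,1,0],[-2,-3,3,1]] U=[[1,1,-3,-3],[0,-3,2,-2],[0,0,3,-2],[0,0,0,-2]]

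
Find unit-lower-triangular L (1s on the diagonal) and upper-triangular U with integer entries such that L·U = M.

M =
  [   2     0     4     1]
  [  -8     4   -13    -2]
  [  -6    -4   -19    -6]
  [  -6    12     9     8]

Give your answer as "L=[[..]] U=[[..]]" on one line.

  row1 -= -4·row0 → [0,4,3,2]
  row2 -= -3·row0 → [0,-4,-7,-3]
  row3 -= -3·row0 → [0,12,21,11]
  row2 -= -1·row1 → [0,0,-4,-1]
  row3 -= 3·row1 → [0,0,12,5]
  row3 -= -3·row2 → [0,0,0,2]

L=[[1,0,0,0],[-4,1,0,0],[-3,-1,1,0],[-3,3,-3,1]] U=[[2,0,4,1],[0,4,3,2],[0,0,-4,-1],[0,0,0,2]]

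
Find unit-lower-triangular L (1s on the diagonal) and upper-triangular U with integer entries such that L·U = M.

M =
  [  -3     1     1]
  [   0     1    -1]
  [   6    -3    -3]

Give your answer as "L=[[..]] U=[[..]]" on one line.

L=[[1,0,0],[0,1,0],[-2,-1,1]] U=[[-3,1,1],[0,1,-1],[0,0,-2]]

  R1 -= 0·R0 → [0,1,-1]
  R2 -= -2·R0 → [0,-1,-1]
  R2 -= -1·R1 → [0,0,-2]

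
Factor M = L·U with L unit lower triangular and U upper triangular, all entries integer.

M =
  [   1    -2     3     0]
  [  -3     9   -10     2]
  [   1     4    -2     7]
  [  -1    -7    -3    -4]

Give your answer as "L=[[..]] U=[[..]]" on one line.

  row1 -= -3·row0 → [0,3,-1,2]
  row2 -= 1·row0 → [0,6,-5,7]
  row3 -= -1·row0 → [0,-9,0,-4]
  row2 -= 2·row1 → [0,0,-3,3]
  row3 -= -3·row1 → [0,0,-3,2]
  row3 -= 1·row2 → [0,0,0,-1]

L=[[1,0,0,0],[-3,1,0,0],[1,2,1,0],[-1,-3,1,1]] U=[[1,-2,3,0],[0,3,-1,2],[0,0,-3,3],[0,0,0,-1]]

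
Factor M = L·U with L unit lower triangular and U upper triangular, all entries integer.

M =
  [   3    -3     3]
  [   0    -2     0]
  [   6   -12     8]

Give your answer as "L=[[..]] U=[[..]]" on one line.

L=[[1,0,0],[0,1,0],[2,3,1]] U=[[3,-3,3],[0,-2,0],[0,0,2]]

  row1 -= 0·row0 → [0,-2,0]
  row2 -= 2·row0 → [0,-6,2]
  row2 -= 3·row1 → [0,0,2]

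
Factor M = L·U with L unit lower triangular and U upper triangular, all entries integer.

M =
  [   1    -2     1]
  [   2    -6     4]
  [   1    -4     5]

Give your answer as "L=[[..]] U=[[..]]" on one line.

L=[[1,0,0],[2,1,0],[1,1,1]] U=[[1,-2,1],[0,-2,2],[0,0,2]]

  row1 -= 2·row0 → [0,-2,2]
  row2 -= 1·row0 → [0,-2,4]
  row2 -= 1·row1 → [0,0,2]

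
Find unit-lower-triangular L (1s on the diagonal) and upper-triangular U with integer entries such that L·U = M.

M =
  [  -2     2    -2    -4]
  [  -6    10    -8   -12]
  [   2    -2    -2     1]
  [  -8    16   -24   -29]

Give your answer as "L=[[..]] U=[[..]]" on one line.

L=[[1,0,0,0],[3,1,0,0],[-1,0,1,0],[4,2,3,1]] U=[[-2,2,-2,-4],[0,4,-2,0],[0,0,-4,-3],[0,0,0,-4]]

  row1 -= 3·row0 → [0,4,-2,0]
  row2 -= -1·row0 → [0,0,-4,-3]
  row3 -= 4·row0 → [0,8,-16,-13]
  row2 -= 0·row1 → [0,0,-4,-3]
  row3 -= 2·row1 → [0,0,-12,-13]
  row3 -= 3·row2 → [0,0,0,-4]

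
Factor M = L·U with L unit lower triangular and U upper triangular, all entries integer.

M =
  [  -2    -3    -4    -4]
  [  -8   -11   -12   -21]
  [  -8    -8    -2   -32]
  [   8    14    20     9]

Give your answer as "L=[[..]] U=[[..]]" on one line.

  R1 -= 4·R0 → [0,1,4,-5]
  R2 -= 4·R0 → [0,4,14,-16]
  R3 -= -4·R0 → [0,2,4,-7]
  R2 -= 4·R1 → [0,0,-2,4]
  R3 -= 2·R1 → [0,0,-4,3]
  R3 -= 2·R2 → [0,0,0,-5]

L=[[1,0,0,0],[4,1,0,0],[4,4,1,0],[-4,2,2,1]] U=[[-2,-3,-4,-4],[0,1,4,-5],[0,0,-2,4],[0,0,0,-5]]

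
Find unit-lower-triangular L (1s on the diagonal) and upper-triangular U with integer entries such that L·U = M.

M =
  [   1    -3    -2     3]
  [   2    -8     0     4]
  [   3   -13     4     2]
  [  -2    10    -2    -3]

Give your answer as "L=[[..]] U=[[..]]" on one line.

L=[[1,0,0,0],[2,1,0,0],[3,2,1,0],[-2,-2,1,1]] U=[[1,-3,-2,3],[0,-2,4,-2],[0,0,2,-3],[0,0,0,2]]

  R1 -= 2·R0 → [0,-2,4,-2]
  R2 -= 3·R0 → [0,-4,10,-7]
  R3 -= -2·R0 → [0,4,-6,3]
  R2 -= 2·R1 → [0,0,2,-3]
  R3 -= -2·R1 → [0,0,2,-1]
  R3 -= 1·R2 → [0,0,0,2]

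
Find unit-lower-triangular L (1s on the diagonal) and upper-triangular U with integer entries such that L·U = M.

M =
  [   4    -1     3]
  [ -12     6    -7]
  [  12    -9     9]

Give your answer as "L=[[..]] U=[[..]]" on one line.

L=[[1,0,0],[-3,1,0],[3,-2,1]] U=[[4,-1,3],[0,3,2],[0,0,4]]

  r1 -= -3·r0 → [0,3,2]
  r2 -= 3·r0 → [0,-6,0]
  r2 -= -2·r1 → [0,0,4]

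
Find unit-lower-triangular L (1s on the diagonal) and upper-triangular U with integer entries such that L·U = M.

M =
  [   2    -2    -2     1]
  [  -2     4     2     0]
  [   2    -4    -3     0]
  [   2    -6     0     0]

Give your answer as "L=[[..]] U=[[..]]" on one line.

  r1 -= -1·r0 → [0,2,0,1]
  r2 -= 1·r0 → [0,-2,-1,-1]
  r3 -= 1·r0 → [0,-4,2,-1]
  r2 -= -1·r1 → [0,0,-1,0]
  r3 -= -2·r1 → [0,0,2,1]
  r3 -= -2·r2 → [0,0,0,1]

L=[[1,0,0,0],[-1,1,0,0],[1,-1,1,0],[1,-2,-2,1]] U=[[2,-2,-2,1],[0,2,0,1],[0,0,-1,0],[0,0,0,1]]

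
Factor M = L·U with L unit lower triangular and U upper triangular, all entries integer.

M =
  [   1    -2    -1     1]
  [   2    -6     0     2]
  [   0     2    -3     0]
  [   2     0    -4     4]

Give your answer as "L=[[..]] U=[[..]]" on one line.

  R1 -= 2·R0 → [0,-2,2,0]
  R2 -= 0·R0 → [0,2,-3,0]
  R3 -= 2·R0 → [0,4,-2,2]
  R2 -= -1·R1 → [0,0,-1,0]
  R3 -= -2·R1 → [0,0,2,2]
  R3 -= -2·R2 → [0,0,0,2]

L=[[1,0,0,0],[2,1,0,0],[0,-1,1,0],[2,-2,-2,1]] U=[[1,-2,-1,1],[0,-2,2,0],[0,0,-1,0],[0,0,0,2]]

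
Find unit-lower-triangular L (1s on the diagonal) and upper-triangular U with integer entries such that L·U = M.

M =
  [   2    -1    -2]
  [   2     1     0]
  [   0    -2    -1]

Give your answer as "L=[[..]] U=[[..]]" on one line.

L=[[1,0,0],[1,1,0],[0,-1,1]] U=[[2,-1,-2],[0,2,2],[0,0,1]]

  row1 -= 1·row0 → [0,2,2]
  row2 -= 0·row0 → [0,-2,-1]
  row2 -= -1·row1 → [0,0,1]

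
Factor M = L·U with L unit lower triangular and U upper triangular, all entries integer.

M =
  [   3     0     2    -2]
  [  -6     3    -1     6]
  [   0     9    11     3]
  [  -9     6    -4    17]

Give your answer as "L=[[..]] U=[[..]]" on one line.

  row1 -= -2·row0 → [0,3,3,2]
  row2 -= 0·row0 → [0,9,11,3]
  row3 -= -3·row0 → [0,6,2,11]
  row2 -= 3·row1 → [0,0,2,-3]
  row3 -= 2·row1 → [0,0,-4,7]
  row3 -= -2·row2 → [0,0,0,1]

L=[[1,0,0,0],[-2,1,0,0],[0,3,1,0],[-3,2,-2,1]] U=[[3,0,2,-2],[0,3,3,2],[0,0,2,-3],[0,0,0,1]]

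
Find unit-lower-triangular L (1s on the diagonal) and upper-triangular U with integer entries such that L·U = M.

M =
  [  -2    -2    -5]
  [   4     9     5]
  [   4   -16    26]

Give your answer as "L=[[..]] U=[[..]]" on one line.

L=[[1,0,0],[-2,1,0],[-2,-4,1]] U=[[-2,-2,-5],[0,5,-5],[0,0,-4]]

  row1 -= -2·row0 → [0,5,-5]
  row2 -= -2·row0 → [0,-20,16]
  row2 -= -4·row1 → [0,0,-4]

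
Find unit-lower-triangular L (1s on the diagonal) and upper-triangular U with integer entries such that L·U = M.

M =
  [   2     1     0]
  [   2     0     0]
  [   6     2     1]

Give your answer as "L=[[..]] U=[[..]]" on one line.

L=[[1,0,0],[1,1,0],[3,1,1]] U=[[2,1,0],[0,-1,0],[0,0,1]]

  row1 -= 1·row0 → [0,-1,0]
  row2 -= 3·row0 → [0,-1,1]
  row2 -= 1·row1 → [0,0,1]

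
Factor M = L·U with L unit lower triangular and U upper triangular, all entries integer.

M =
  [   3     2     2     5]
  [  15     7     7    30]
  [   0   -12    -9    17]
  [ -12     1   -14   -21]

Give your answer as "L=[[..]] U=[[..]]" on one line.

L=[[1,0,0,0],[5,1,0,0],[0,4,1,0],[-4,-3,-5,1]] U=[[3,2,2,5],[0,-3,-3,5],[0,0,3,-3],[0,0,0,-1]]

  r1 -= 5·r0 → [0,-3,-3,5]
  r2 -= 0·r0 → [0,-12,-9,17]
  r3 -= -4·r0 → [0,9,-6,-1]
  r2 -= 4·r1 → [0,0,3,-3]
  r3 -= -3·r1 → [0,0,-15,14]
  r3 -= -5·r2 → [0,0,0,-1]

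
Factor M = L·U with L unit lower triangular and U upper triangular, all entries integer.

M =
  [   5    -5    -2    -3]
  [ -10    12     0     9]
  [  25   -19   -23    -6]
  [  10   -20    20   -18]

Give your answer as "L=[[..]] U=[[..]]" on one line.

  row1 -= -2·row0 → [0,2,-4,3]
  row2 -= 5·row0 → [0,6,-13,9]
  row3 -= 2·row0 → [0,-10,24,-12]
  row2 -= 3·row1 → [0,0,-1,0]
  row3 -= -5·row1 → [0,0,4,3]
  row3 -= -4·row2 → [0,0,0,3]

L=[[1,0,0,0],[-2,1,0,0],[5,3,1,0],[2,-5,-4,1]] U=[[5,-5,-2,-3],[0,2,-4,3],[0,0,-1,0],[0,0,0,3]]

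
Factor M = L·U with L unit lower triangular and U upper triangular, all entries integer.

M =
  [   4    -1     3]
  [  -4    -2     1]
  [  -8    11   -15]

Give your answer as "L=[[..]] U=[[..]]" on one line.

  r1 -= -1·r0 → [0,-3,4]
  r2 -= -2·r0 → [0,9,-9]
  r2 -= -3·r1 → [0,0,3]

L=[[1,0,0],[-1,1,0],[-2,-3,1]] U=[[4,-1,3],[0,-3,4],[0,0,3]]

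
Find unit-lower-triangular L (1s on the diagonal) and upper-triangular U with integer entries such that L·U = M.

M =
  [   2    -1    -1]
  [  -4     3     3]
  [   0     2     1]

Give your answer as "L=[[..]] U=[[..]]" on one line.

  row1 -= -2·row0 → [0,1,1]
  row2 -= 0·row0 → [0,2,1]
  row2 -= 2·row1 → [0,0,-1]

L=[[1,0,0],[-2,1,0],[0,2,1]] U=[[2,-1,-1],[0,1,1],[0,0,-1]]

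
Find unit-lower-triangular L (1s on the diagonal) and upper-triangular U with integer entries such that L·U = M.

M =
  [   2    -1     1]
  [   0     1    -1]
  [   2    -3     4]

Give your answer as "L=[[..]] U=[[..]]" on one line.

L=[[1,0,0],[0,1,0],[1,-2,1]] U=[[2,-1,1],[0,1,-1],[0,0,1]]

  row1 -= 0·row0 → [0,1,-1]
  row2 -= 1·row0 → [0,-2,3]
  row2 -= -2·row1 → [0,0,1]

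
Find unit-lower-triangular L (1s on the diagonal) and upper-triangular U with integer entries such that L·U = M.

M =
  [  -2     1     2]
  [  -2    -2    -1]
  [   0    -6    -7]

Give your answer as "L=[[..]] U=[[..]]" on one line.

  row1 -= 1·row0 → [0,-3,-3]
  row2 -= 0·row0 → [0,-6,-7]
  row2 -= 2·row1 → [0,0,-1]

L=[[1,0,0],[1,1,0],[0,2,1]] U=[[-2,1,2],[0,-3,-3],[0,0,-1]]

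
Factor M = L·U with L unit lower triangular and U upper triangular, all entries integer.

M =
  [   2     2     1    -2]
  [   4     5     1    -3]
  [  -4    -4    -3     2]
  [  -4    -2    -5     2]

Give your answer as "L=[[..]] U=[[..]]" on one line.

L=[[1,0,0,0],[2,1,0,0],[-2,0,1,0],[-2,2,1,1]] U=[[2,2,1,-2],[0,1,-1,1],[0,0,-1,-2],[0,0,0,-2]]

  r1 -= 2·r0 → [0,1,-1,1]
  r2 -= -2·r0 → [0,0,-1,-2]
  r3 -= -2·r0 → [0,2,-3,-2]
  r2 -= 0·r1 → [0,0,-1,-2]
  r3 -= 2·r1 → [0,0,-1,-4]
  r3 -= 1·r2 → [0,0,0,-2]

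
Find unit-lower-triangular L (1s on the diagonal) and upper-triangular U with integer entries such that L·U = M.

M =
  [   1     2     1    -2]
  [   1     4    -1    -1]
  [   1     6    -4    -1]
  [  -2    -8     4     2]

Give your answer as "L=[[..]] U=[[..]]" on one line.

L=[[1,0,0,0],[1,1,0,0],[1,2,1,0],[-2,-2,-2,1]] U=[[1,2,1,-2],[0,2,-2,1],[0,0,-1,-1],[0,0,0,-2]]

  row1 -= 1·row0 → [0,2,-2,1]
  row2 -= 1·row0 → [0,4,-5,1]
  row3 -= -2·row0 → [0,-4,6,-2]
  row2 -= 2·row1 → [0,0,-1,-1]
  row3 -= -2·row1 → [0,0,2,0]
  row3 -= -2·row2 → [0,0,0,-2]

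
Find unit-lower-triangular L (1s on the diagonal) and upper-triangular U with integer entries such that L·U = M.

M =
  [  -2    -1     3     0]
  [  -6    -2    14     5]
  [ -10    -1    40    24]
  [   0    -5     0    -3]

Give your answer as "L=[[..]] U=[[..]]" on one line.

  R1 -= 3·R0 → [0,1,5,5]
  R2 -= 5·R0 → [0,4,25,24]
  R3 -= 0·R0 → [0,-5,0,-3]
  R2 -= 4·R1 → [0,0,5,4]
  R3 -= -5·R1 → [0,0,25,22]
  R3 -= 5·R2 → [0,0,0,2]

L=[[1,0,0,0],[3,1,0,0],[5,4,1,0],[0,-5,5,1]] U=[[-2,-1,3,0],[0,1,5,5],[0,0,5,4],[0,0,0,2]]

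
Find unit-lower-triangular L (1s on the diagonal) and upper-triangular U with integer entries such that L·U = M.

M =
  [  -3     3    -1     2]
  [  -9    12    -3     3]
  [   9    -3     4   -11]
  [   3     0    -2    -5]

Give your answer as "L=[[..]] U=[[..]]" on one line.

L=[[1,0,0,0],[3,1,0,0],[-3,2,1,0],[-1,1,-3,1]] U=[[-3,3,-1,2],[0,3,0,-3],[0,0,1,1],[0,0,0,3]]

  r1 -= 3·r0 → [0,3,0,-3]
  r2 -= -3·r0 → [0,6,1,-5]
  r3 -= -1·r0 → [0,3,-3,-3]
  r2 -= 2·r1 → [0,0,1,1]
  r3 -= 1·r1 → [0,0,-3,0]
  r3 -= -3·r2 → [0,0,0,3]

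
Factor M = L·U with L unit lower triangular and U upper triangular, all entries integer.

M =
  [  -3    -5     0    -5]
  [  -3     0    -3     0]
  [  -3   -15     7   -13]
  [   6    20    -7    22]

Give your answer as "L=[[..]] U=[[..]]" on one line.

  R1 -= 1·R0 → [0,5,-3,5]
  R2 -= 1·R0 → [0,-10,7,-8]
  R3 -= -2·R0 → [0,10,-7,12]
  R2 -= -2·R1 → [0,0,1,2]
  R3 -= 2·R1 → [0,0,-1,2]
  R3 -= -1·R2 → [0,0,0,4]

L=[[1,0,0,0],[1,1,0,0],[1,-2,1,0],[-2,2,-1,1]] U=[[-3,-5,0,-5],[0,5,-3,5],[0,0,1,2],[0,0,0,4]]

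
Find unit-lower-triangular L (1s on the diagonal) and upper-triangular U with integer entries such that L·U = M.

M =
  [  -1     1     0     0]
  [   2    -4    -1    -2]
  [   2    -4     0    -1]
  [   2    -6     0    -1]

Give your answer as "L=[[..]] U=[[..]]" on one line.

  R1 -= -2·R0 → [0,-2,-1,-2]
  R2 -= -2·R0 → [0,-2,0,-1]
  R3 -= -2·R0 → [0,-4,0,-1]
  R2 -= 1·R1 → [0,0,1,1]
  R3 -= 2·R1 → [0,0,2,3]
  R3 -= 2·R2 → [0,0,0,1]

L=[[1,0,0,0],[-2,1,0,0],[-2,1,1,0],[-2,2,2,1]] U=[[-1,1,0,0],[0,-2,-1,-2],[0,0,1,1],[0,0,0,1]]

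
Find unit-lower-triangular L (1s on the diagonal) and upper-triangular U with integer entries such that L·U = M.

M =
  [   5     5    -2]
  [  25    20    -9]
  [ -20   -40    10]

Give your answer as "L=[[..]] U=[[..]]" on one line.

L=[[1,0,0],[5,1,0],[-4,4,1]] U=[[5,5,-2],[0,-5,1],[0,0,-2]]

  R1 -= 5·R0 → [0,-5,1]
  R2 -= -4·R0 → [0,-20,2]
  R2 -= 4·R1 → [0,0,-2]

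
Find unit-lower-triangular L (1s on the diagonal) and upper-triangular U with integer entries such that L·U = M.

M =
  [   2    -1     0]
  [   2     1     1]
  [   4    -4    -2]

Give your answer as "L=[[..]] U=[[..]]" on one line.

  row1 -= 1·row0 → [0,2,1]
  row2 -= 2·row0 → [0,-2,-2]
  row2 -= -1·row1 → [0,0,-1]

L=[[1,0,0],[1,1,0],[2,-1,1]] U=[[2,-1,0],[0,2,1],[0,0,-1]]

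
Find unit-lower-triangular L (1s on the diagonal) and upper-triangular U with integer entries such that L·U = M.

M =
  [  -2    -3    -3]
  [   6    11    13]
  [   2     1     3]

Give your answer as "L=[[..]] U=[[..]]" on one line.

L=[[1,0,0],[-3,1,0],[-1,-1,1]] U=[[-2,-3,-3],[0,2,4],[0,0,4]]

  row1 -= -3·row0 → [0,2,4]
  row2 -= -1·row0 → [0,-2,0]
  row2 -= -1·row1 → [0,0,4]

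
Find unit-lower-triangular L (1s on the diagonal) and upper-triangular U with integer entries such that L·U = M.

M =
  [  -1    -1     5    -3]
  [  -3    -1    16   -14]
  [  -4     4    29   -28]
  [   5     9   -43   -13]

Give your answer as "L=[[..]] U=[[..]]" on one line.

  row1 -= 3·row0 → [0,2,1,-5]
  row2 -= 4·row0 → [0,8,9,-16]
  row3 -= -5·row0 → [0,4,-18,-28]
  row2 -= 4·row1 → [0,0,5,4]
  row3 -= 2·row1 → [0,0,-20,-18]
  row3 -= -4·row2 → [0,0,0,-2]

L=[[1,0,0,0],[3,1,0,0],[4,4,1,0],[-5,2,-4,1]] U=[[-1,-1,5,-3],[0,2,1,-5],[0,0,5,4],[0,0,0,-2]]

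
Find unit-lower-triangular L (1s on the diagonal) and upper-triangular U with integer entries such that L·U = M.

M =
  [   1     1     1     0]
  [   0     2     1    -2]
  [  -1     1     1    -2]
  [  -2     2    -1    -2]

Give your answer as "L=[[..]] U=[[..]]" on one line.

  r1 -= 0·r0 → [0,2,1,-2]
  r2 -= -1·r0 → [0,2,2,-2]
  r3 -= -2·r0 → [0,4,1,-2]
  r2 -= 1·r1 → [0,0,1,0]
  r3 -= 2·r1 → [0,0,-1,2]
  r3 -= -1·r2 → [0,0,0,2]

L=[[1,0,0,0],[0,1,0,0],[-1,1,1,0],[-2,2,-1,1]] U=[[1,1,1,0],[0,2,1,-2],[0,0,1,0],[0,0,0,2]]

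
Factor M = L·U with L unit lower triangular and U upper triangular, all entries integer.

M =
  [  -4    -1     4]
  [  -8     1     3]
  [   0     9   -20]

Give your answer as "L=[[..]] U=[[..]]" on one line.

L=[[1,0,0],[2,1,0],[0,3,1]] U=[[-4,-1,4],[0,3,-5],[0,0,-5]]

  r1 -= 2·r0 → [0,3,-5]
  r2 -= 0·r0 → [0,9,-20]
  r2 -= 3·r1 → [0,0,-5]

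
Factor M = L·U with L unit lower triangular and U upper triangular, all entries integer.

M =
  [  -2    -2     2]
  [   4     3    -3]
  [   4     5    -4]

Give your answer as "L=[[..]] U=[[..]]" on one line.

L=[[1,0,0],[-2,1,0],[-2,-1,1]] U=[[-2,-2,2],[0,-1,1],[0,0,1]]

  row1 -= -2·row0 → [0,-1,1]
  row2 -= -2·row0 → [0,1,0]
  row2 -= -1·row1 → [0,0,1]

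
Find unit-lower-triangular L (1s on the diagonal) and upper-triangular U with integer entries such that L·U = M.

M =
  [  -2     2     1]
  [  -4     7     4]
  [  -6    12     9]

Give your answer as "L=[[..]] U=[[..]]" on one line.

L=[[1,0,0],[2,1,0],[3,2,1]] U=[[-2,2,1],[0,3,2],[0,0,2]]

  R1 -= 2·R0 → [0,3,2]
  R2 -= 3·R0 → [0,6,6]
  R2 -= 2·R1 → [0,0,2]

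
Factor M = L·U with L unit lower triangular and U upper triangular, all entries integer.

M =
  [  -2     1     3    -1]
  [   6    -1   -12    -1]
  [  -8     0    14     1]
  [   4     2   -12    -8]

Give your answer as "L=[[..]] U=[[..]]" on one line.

L=[[1,0,0,0],[-3,1,0,0],[4,-2,1,0],[-2,2,0,1]] U=[[-2,1,3,-1],[0,2,-3,-4],[0,0,-4,-3],[0,0,0,-2]]

  row1 -= -3·row0 → [0,2,-3,-4]
  row2 -= 4·row0 → [0,-4,2,5]
  row3 -= -2·row0 → [0,4,-6,-10]
  row2 -= -2·row1 → [0,0,-4,-3]
  row3 -= 2·row1 → [0,0,0,-2]
  row3 -= 0·row2 → [0,0,0,-2]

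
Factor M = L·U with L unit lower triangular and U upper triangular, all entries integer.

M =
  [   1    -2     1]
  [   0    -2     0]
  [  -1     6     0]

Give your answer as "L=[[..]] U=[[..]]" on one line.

  R1 -= 0·R0 → [0,-2,0]
  R2 -= -1·R0 → [0,4,1]
  R2 -= -2·R1 → [0,0,1]

L=[[1,0,0],[0,1,0],[-1,-2,1]] U=[[1,-2,1],[0,-2,0],[0,0,1]]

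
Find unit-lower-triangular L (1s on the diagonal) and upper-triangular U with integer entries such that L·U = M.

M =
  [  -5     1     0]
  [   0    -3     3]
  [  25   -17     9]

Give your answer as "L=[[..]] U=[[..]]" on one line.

  r1 -= 0·r0 → [0,-3,3]
  r2 -= -5·r0 → [0,-12,9]
  r2 -= 4·r1 → [0,0,-3]

L=[[1,0,0],[0,1,0],[-5,4,1]] U=[[-5,1,0],[0,-3,3],[0,0,-3]]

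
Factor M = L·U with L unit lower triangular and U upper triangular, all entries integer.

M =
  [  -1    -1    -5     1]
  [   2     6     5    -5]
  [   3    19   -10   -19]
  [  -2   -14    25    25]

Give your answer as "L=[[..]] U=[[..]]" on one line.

L=[[1,0,0,0],[-2,1,0,0],[-3,4,1,0],[2,-3,-4,1]] U=[[-1,-1,-5,1],[0,4,-5,-3],[0,0,-5,-4],[0,0,0,-2]]

  row1 -= -2·row0 → [0,4,-5,-3]
  row2 -= -3·row0 → [0,16,-25,-16]
  row3 -= 2·row0 → [0,-12,35,23]
  row2 -= 4·row1 → [0,0,-5,-4]
  row3 -= -3·row1 → [0,0,20,14]
  row3 -= -4·row2 → [0,0,0,-2]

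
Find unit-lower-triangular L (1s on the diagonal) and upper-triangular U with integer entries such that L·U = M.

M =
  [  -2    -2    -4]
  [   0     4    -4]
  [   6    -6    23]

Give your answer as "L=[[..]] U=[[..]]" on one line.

  r1 -= 0·r0 → [0,4,-4]
  r2 -= -3·r0 → [0,-12,11]
  r2 -= -3·r1 → [0,0,-1]

L=[[1,0,0],[0,1,0],[-3,-3,1]] U=[[-2,-2,-4],[0,4,-4],[0,0,-1]]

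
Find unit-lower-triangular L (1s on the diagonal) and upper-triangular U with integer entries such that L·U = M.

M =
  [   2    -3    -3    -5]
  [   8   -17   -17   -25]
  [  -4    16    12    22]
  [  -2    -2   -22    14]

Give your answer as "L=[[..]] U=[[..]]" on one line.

L=[[1,0,0,0],[4,1,0,0],[-2,-2,1,0],[-1,1,5,1]] U=[[2,-3,-3,-5],[0,-5,-5,-5],[0,0,-4,2],[0,0,0,4]]

  R1 -= 4·R0 → [0,-5,-5,-5]
  R2 -= -2·R0 → [0,10,6,12]
  R3 -= -1·R0 → [0,-5,-25,9]
  R2 -= -2·R1 → [0,0,-4,2]
  R3 -= 1·R1 → [0,0,-20,14]
  R3 -= 5·R2 → [0,0,0,4]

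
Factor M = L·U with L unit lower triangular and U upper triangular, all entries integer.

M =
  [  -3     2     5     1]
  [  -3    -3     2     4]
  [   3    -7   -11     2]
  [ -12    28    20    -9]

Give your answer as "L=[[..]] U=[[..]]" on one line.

L=[[1,0,0,0],[1,1,0,0],[-1,1,1,0],[4,-4,4,1]] U=[[-3,2,5,1],[0,-5,-3,3],[0,0,-3,0],[0,0,0,-1]]

  r1 -= 1·r0 → [0,-5,-3,3]
  r2 -= -1·r0 → [0,-5,-6,3]
  r3 -= 4·r0 → [0,20,0,-13]
  r2 -= 1·r1 → [0,0,-3,0]
  r3 -= -4·r1 → [0,0,-12,-1]
  r3 -= 4·r2 → [0,0,0,-1]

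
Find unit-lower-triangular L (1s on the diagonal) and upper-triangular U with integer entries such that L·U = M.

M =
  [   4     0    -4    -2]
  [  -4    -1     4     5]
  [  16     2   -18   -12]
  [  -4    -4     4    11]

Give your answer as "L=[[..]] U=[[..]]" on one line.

  row1 -= -1·row0 → [0,-1,0,3]
  row2 -= 4·row0 → [0,2,-2,-4]
  row3 -= -1·row0 → [0,-4,0,9]
  row2 -= -2·row1 → [0,0,-2,2]
  row3 -= 4·row1 → [0,0,0,-3]
  row3 -= 0·row2 → [0,0,0,-3]

L=[[1,0,0,0],[-1,1,0,0],[4,-2,1,0],[-1,4,0,1]] U=[[4,0,-4,-2],[0,-1,0,3],[0,0,-2,2],[0,0,0,-3]]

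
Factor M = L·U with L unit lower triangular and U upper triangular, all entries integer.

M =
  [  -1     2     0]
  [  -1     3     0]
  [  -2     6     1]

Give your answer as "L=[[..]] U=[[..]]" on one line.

L=[[1,0,0],[1,1,0],[2,2,1]] U=[[-1,2,0],[0,1,0],[0,0,1]]

  r1 -= 1·r0 → [0,1,0]
  r2 -= 2·r0 → [0,2,1]
  r2 -= 2·r1 → [0,0,1]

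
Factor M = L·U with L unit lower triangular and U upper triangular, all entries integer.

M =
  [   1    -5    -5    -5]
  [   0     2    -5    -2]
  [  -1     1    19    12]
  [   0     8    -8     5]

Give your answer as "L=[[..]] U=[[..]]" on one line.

  r1 -= 0·r0 → [0,2,-5,-2]
  r2 -= -1·r0 → [0,-4,14,7]
  r3 -= 0·r0 → [0,8,-8,5]
  r2 -= -2·r1 → [0,0,4,3]
  r3 -= 4·r1 → [0,0,12,13]
  r3 -= 3·r2 → [0,0,0,4]

L=[[1,0,0,0],[0,1,0,0],[-1,-2,1,0],[0,4,3,1]] U=[[1,-5,-5,-5],[0,2,-5,-2],[0,0,4,3],[0,0,0,4]]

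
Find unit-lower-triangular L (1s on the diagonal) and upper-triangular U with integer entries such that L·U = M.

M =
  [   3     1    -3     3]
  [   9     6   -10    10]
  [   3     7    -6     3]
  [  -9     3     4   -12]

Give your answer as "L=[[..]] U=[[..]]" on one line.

L=[[1,0,0,0],[3,1,0,0],[1,2,1,0],[-3,2,3,1]] U=[[3,1,-3,3],[0,3,-1,1],[0,0,-1,-2],[0,0,0,1]]

  r1 -= 3·r0 → [0,3,-1,1]
  r2 -= 1·r0 → [0,6,-3,0]
  r3 -= -3·r0 → [0,6,-5,-3]
  r2 -= 2·r1 → [0,0,-1,-2]
  r3 -= 2·r1 → [0,0,-3,-5]
  r3 -= 3·r2 → [0,0,0,1]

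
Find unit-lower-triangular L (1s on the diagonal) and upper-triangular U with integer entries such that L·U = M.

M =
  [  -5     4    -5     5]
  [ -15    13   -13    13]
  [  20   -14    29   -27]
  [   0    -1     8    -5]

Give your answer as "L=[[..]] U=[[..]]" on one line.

L=[[1,0,0,0],[3,1,0,0],[-4,2,1,0],[0,-1,2,1]] U=[[-5,4,-5,5],[0,1,2,-2],[0,0,5,-3],[0,0,0,-1]]

  R1 -= 3·R0 → [0,1,2,-2]
  R2 -= -4·R0 → [0,2,9,-7]
  R3 -= 0·R0 → [0,-1,8,-5]
  R2 -= 2·R1 → [0,0,5,-3]
  R3 -= -1·R1 → [0,0,10,-7]
  R3 -= 2·R2 → [0,0,0,-1]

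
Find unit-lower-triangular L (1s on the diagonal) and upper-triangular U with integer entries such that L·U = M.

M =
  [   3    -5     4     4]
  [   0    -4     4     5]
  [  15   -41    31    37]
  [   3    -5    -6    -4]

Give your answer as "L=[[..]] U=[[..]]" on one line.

L=[[1,0,0,0],[0,1,0,0],[5,4,1,0],[1,0,2,1]] U=[[3,-5,4,4],[0,-4,4,5],[0,0,-5,-3],[0,0,0,-2]]

  row1 -= 0·row0 → [0,-4,4,5]
  row2 -= 5·row0 → [0,-16,11,17]
  row3 -= 1·row0 → [0,0,-10,-8]
  row2 -= 4·row1 → [0,0,-5,-3]
  row3 -= 0·row1 → [0,0,-10,-8]
  row3 -= 2·row2 → [0,0,0,-2]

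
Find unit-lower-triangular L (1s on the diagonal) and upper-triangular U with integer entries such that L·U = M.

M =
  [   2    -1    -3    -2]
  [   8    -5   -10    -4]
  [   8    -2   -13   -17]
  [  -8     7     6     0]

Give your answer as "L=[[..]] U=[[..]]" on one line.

L=[[1,0,0,0],[4,1,0,0],[4,-2,1,0],[-4,-3,0,1]] U=[[2,-1,-3,-2],[0,-1,2,4],[0,0,3,-1],[0,0,0,4]]

  r1 -= 4·r0 → [0,-1,2,4]
  r2 -= 4·r0 → [0,2,-1,-9]
  r3 -= -4·r0 → [0,3,-6,-8]
  r2 -= -2·r1 → [0,0,3,-1]
  r3 -= -3·r1 → [0,0,0,4]
  r3 -= 0·r2 → [0,0,0,4]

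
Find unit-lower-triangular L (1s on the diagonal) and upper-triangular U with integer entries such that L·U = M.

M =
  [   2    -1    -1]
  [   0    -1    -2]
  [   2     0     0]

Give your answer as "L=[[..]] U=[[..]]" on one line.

L=[[1,0,0],[0,1,0],[1,-1,1]] U=[[2,-1,-1],[0,-1,-2],[0,0,-1]]

  R1 -= 0·R0 → [0,-1,-2]
  R2 -= 1·R0 → [0,1,1]
  R2 -= -1·R1 → [0,0,-1]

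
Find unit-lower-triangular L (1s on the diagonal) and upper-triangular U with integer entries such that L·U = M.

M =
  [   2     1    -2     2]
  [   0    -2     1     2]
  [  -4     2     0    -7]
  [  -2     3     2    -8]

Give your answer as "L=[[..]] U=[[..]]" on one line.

L=[[1,0,0,0],[0,1,0,0],[-2,-2,1,0],[-1,-2,-1,1]] U=[[2,1,-2,2],[0,-2,1,2],[0,0,-2,1],[0,0,0,-1]]

  r1 -= 0·r0 → [0,-2,1,2]
  r2 -= -2·r0 → [0,4,-4,-3]
  r3 -= -1·r0 → [0,4,0,-6]
  r2 -= -2·r1 → [0,0,-2,1]
  r3 -= -2·r1 → [0,0,2,-2]
  r3 -= -1·r2 → [0,0,0,-1]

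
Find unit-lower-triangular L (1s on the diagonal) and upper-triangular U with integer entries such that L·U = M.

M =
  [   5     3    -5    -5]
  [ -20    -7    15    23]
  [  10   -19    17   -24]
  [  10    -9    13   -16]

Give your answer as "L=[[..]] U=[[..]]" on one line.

L=[[1,0,0,0],[-4,1,0,0],[2,-5,1,0],[2,-3,4,1]] U=[[5,3,-5,-5],[0,5,-5,3],[0,0,2,1],[0,0,0,-1]]

  row1 -= -4·row0 → [0,5,-5,3]
  row2 -= 2·row0 → [0,-25,27,-14]
  row3 -= 2·row0 → [0,-15,23,-6]
  row2 -= -5·row1 → [0,0,2,1]
  row3 -= -3·row1 → [0,0,8,3]
  row3 -= 4·row2 → [0,0,0,-1]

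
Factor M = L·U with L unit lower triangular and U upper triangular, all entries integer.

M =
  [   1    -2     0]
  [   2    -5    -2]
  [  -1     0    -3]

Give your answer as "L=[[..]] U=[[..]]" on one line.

L=[[1,0,0],[2,1,0],[-1,2,1]] U=[[1,-2,0],[0,-1,-2],[0,0,1]]

  R1 -= 2·R0 → [0,-1,-2]
  R2 -= -1·R0 → [0,-2,-3]
  R2 -= 2·R1 → [0,0,1]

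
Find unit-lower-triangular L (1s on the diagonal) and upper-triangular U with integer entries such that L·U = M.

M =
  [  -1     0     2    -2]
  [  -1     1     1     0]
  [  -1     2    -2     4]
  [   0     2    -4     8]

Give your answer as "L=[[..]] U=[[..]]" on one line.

  row1 -= 1·row0 → [0,1,-1,2]
  row2 -= 1·row0 → [0,2,-4,6]
  row3 -= 0·row0 → [0,2,-4,8]
  row2 -= 2·row1 → [0,0,-2,2]
  row3 -= 2·row1 → [0,0,-2,4]
  row3 -= 1·row2 → [0,0,0,2]

L=[[1,0,0,0],[1,1,0,0],[1,2,1,0],[0,2,1,1]] U=[[-1,0,2,-2],[0,1,-1,2],[0,0,-2,2],[0,0,0,2]]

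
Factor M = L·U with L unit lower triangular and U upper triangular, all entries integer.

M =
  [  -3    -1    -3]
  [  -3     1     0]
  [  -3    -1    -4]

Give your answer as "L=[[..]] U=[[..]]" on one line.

  row1 -= 1·row0 → [0,2,3]
  row2 -= 1·row0 → [0,0,-1]
  row2 -= 0·row1 → [0,0,-1]

L=[[1,0,0],[1,1,0],[1,0,1]] U=[[-3,-1,-3],[0,2,3],[0,0,-1]]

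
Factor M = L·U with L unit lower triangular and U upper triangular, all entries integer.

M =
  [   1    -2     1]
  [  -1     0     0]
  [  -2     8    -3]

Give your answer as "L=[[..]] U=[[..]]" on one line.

  row1 -= -1·row0 → [0,-2,1]
  row2 -= -2·row0 → [0,4,-1]
  row2 -= -2·row1 → [0,0,1]

L=[[1,0,0],[-1,1,0],[-2,-2,1]] U=[[1,-2,1],[0,-2,1],[0,0,1]]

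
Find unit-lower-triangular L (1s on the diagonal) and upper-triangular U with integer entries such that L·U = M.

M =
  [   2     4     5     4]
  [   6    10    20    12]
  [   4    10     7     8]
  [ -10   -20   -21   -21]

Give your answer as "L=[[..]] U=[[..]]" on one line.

  r1 -= 3·r0 → [0,-2,5,0]
  r2 -= 2·r0 → [0,2,-3,0]
  r3 -= -5·r0 → [0,0,4,-1]
  r2 -= -1·r1 → [0,0,2,0]
  r3 -= 0·r1 → [0,0,4,-1]
  r3 -= 2·r2 → [0,0,0,-1]

L=[[1,0,0,0],[3,1,0,0],[2,-1,1,0],[-5,0,2,1]] U=[[2,4,5,4],[0,-2,5,0],[0,0,2,0],[0,0,0,-1]]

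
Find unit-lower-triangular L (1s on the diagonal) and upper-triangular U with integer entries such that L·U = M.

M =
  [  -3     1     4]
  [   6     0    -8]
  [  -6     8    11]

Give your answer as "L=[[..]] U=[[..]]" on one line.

  R1 -= -2·R0 → [0,2,0]
  R2 -= 2·R0 → [0,6,3]
  R2 -= 3·R1 → [0,0,3]

L=[[1,0,0],[-2,1,0],[2,3,1]] U=[[-3,1,4],[0,2,0],[0,0,3]]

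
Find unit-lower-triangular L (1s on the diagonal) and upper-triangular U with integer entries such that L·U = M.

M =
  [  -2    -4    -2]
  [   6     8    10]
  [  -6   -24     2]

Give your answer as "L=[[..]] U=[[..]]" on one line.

L=[[1,0,0],[-3,1,0],[3,3,1]] U=[[-2,-4,-2],[0,-4,4],[0,0,-4]]

  row1 -= -3·row0 → [0,-4,4]
  row2 -= 3·row0 → [0,-12,8]
  row2 -= 3·row1 → [0,0,-4]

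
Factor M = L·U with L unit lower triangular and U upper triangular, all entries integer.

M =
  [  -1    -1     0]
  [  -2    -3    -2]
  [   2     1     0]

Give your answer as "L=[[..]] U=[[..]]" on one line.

  R1 -= 2·R0 → [0,-1,-2]
  R2 -= -2·R0 → [0,-1,0]
  R2 -= 1·R1 → [0,0,2]

L=[[1,0,0],[2,1,0],[-2,1,1]] U=[[-1,-1,0],[0,-1,-2],[0,0,2]]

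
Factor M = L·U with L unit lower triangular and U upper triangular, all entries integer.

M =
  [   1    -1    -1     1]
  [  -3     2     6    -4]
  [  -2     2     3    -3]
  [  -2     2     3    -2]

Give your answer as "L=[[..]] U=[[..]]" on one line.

L=[[1,0,0,0],[-3,1,0,0],[-2,0,1,0],[-2,0,1,1]] U=[[1,-1,-1,1],[0,-1,3,-1],[0,0,1,-1],[0,0,0,1]]

  R1 -= -3·R0 → [0,-1,3,-1]
  R2 -= -2·R0 → [0,0,1,-1]
  R3 -= -2·R0 → [0,0,1,0]
  R2 -= 0·R1 → [0,0,1,-1]
  R3 -= 0·R1 → [0,0,1,0]
  R3 -= 1·R2 → [0,0,0,1]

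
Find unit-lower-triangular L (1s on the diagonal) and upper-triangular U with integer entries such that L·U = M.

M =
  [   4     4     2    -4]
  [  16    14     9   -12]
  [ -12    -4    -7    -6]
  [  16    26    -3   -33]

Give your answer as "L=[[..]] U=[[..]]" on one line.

  row1 -= 4·row0 → [0,-2,1,4]
  row2 -= -3·row0 → [0,8,-1,-18]
  row3 -= 4·row0 → [0,10,-11,-17]
  row2 -= -4·row1 → [0,0,3,-2]
  row3 -= -5·row1 → [0,0,-6,3]
  row3 -= -2·row2 → [0,0,0,-1]

L=[[1,0,0,0],[4,1,0,0],[-3,-4,1,0],[4,-5,-2,1]] U=[[4,4,2,-4],[0,-2,1,4],[0,0,3,-2],[0,0,0,-1]]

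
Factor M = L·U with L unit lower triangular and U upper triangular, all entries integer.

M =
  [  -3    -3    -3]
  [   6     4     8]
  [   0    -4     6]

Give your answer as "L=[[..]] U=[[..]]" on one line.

L=[[1,0,0],[-2,1,0],[0,2,1]] U=[[-3,-3,-3],[0,-2,2],[0,0,2]]

  row1 -= -2·row0 → [0,-2,2]
  row2 -= 0·row0 → [0,-4,6]
  row2 -= 2·row1 → [0,0,2]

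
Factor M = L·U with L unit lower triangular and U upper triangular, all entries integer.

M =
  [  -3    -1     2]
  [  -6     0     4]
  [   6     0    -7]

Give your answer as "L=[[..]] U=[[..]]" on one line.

  R1 -= 2·R0 → [0,2,0]
  R2 -= -2·R0 → [0,-2,-3]
  R2 -= -1·R1 → [0,0,-3]

L=[[1,0,0],[2,1,0],[-2,-1,1]] U=[[-3,-1,2],[0,2,0],[0,0,-3]]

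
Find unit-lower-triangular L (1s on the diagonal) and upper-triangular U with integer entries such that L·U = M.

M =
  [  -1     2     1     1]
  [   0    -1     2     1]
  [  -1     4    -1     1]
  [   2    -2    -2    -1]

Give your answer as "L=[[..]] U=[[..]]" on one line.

L=[[1,0,0,0],[0,1,0,0],[1,-2,1,0],[-2,-2,2,1]] U=[[-1,2,1,1],[0,-1,2,1],[0,0,2,2],[0,0,0,-1]]

  row1 -= 0·row0 → [0,-1,2,1]
  row2 -= 1·row0 → [0,2,-2,0]
  row3 -= -2·row0 → [0,2,0,1]
  row2 -= -2·row1 → [0,0,2,2]
  row3 -= -2·row1 → [0,0,4,3]
  row3 -= 2·row2 → [0,0,0,-1]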